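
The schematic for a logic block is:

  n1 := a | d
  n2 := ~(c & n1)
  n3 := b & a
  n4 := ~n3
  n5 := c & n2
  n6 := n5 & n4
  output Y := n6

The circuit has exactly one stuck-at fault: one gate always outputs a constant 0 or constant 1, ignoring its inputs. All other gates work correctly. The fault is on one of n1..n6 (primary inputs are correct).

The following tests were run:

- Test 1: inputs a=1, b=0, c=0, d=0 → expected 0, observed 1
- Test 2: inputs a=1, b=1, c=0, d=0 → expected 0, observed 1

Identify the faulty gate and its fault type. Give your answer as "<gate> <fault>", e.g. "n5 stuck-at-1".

n6 stuck-at-1

Fault-free values for test 1 (a=1, b=0, c=0, d=0): n1=1, n2=1, n3=0, n4=1, n5=0, n6=0, giving Y=0. Observed 1.
Test 1: faults giving observed 1 are {n5 stuck-at-1, n6 stuck-at-1}.
Test 2 (a=1, b=1, c=0, d=0): fault-free n1=1, n2=1, n3=1, n4=0, n5=0, n6=0 → 0; observed 1. Eliminates n5 stuck-at-1.
Only n6 stuck-at-1 is consistent with every test.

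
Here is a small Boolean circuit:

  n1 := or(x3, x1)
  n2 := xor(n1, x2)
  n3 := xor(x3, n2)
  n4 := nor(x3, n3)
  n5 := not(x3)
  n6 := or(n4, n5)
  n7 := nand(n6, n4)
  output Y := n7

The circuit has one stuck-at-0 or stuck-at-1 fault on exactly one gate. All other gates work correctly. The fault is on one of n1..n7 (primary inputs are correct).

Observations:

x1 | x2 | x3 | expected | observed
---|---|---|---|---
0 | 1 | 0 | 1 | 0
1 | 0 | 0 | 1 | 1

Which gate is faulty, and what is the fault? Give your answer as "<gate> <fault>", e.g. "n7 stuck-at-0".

Fault-free values for test 1 (x1=0, x2=1, x3=0): n1=0, n2=1, n3=1, n4=0, n5=1, n6=1, n7=1, giving Y=1. Observed 0.
Test 1: faults giving observed 0 are {n1 stuck-at-1, n2 stuck-at-0, n3 stuck-at-0, n4 stuck-at-1, n7 stuck-at-0}.
Test 2 (x1=1, x2=0, x3=0): fault-free n1=1, n2=1, n3=1, n4=0, n5=1, n6=1, n7=1 → 1; observed 1. Eliminates n2 stuck-at-0, n3 stuck-at-0, n4 stuck-at-1, n7 stuck-at-0.
Only n1 stuck-at-1 is consistent with every test.

n1 stuck-at-1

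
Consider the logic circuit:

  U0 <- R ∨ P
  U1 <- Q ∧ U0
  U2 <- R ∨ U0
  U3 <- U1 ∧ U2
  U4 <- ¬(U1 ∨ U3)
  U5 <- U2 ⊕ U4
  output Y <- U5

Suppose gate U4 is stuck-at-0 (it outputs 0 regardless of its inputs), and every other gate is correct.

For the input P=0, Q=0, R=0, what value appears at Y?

0

Propagate with U4 forced: U0=0, U1=0, U2=0, U3=0, U4=0 [stuck-at-0], U5=0.
So Y = 0. (Without the fault it would be 1.)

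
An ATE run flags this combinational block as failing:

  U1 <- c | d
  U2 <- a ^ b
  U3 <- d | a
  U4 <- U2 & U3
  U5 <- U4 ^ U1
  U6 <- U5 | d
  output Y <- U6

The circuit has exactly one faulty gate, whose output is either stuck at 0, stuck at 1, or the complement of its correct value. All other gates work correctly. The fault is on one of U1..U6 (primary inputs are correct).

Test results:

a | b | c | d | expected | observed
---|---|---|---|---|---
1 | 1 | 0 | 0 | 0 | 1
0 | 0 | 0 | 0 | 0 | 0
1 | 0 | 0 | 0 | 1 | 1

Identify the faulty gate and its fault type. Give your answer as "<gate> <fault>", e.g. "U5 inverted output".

Fault-free values for test 1 (a=1, b=1, c=0, d=0): U1=0, U2=0, U3=1, U4=0, U5=0, U6=0, giving Y=0. Observed 1.
Test 1: faults giving observed 1 are {U1 stuck-at-1, U1 inverted output, U2 stuck-at-1, U2 inverted output, U4 stuck-at-1, U4 inverted output, U5 stuck-at-1, U5 inverted output, U6 stuck-at-1, U6 inverted output}.
Test 2 (a=0, b=0, c=0, d=0): fault-free U1=0, U2=0, U3=0, U4=0, U5=0, U6=0 → 0; observed 0. Eliminates U1 stuck-at-1, U1 inverted output, U4 stuck-at-1, U4 inverted output, U5 stuck-at-1, U5 inverted output, U6 stuck-at-1, U6 inverted output.
Test 3 (a=1, b=0, c=0, d=0): fault-free U1=0, U2=1, U3=1, U4=1, U5=1, U6=1 → 1; observed 1. Eliminates U2 inverted output.
Only U2 stuck-at-1 is consistent with every test.

U2 stuck-at-1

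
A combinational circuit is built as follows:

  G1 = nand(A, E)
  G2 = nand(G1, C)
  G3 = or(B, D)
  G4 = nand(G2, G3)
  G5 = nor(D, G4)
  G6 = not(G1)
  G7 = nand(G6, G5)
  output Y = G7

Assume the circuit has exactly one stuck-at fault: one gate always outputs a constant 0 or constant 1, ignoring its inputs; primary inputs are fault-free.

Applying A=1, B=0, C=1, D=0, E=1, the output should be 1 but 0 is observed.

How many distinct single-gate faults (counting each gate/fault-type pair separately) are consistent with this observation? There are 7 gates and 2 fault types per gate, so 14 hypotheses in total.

4

Fault-free: G1=0, G2=1, G3=0, G4=1, G5=0, G6=1, G7=1 → 1. Observed 0.
  G1 stuck-at-0: output 1 ✗
  G1 stuck-at-1: output 1 ✗
  G2 stuck-at-0: output 1 ✗
  G2 stuck-at-1: output 1 ✗
  G3 stuck-at-0: output 1 ✗
  G3 stuck-at-1: output 0 ✓
  G4 stuck-at-0: output 0 ✓
  G4 stuck-at-1: output 1 ✗
  G5 stuck-at-0: output 1 ✗
  G5 stuck-at-1: output 0 ✓
  G6 stuck-at-0: output 1 ✗
  G6 stuck-at-1: output 1 ✗
  G7 stuck-at-0: output 0 ✓
  G7 stuck-at-1: output 1 ✗
Consistent faults: {G3 stuck-at-1, G4 stuck-at-0, G5 stuck-at-1, G7 stuck-at-0} — 4 in all.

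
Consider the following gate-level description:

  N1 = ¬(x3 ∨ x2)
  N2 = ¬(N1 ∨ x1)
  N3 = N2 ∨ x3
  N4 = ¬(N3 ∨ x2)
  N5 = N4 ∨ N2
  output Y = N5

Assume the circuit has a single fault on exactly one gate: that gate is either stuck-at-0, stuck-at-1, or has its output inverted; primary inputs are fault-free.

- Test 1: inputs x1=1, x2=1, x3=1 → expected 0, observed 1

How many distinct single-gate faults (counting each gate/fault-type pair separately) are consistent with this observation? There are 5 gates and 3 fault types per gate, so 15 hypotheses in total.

Fault-free: N1=0, N2=0, N3=1, N4=0, N5=0 → 0. Observed 1.
  N1: none of the 3 fault types match ✗
  N2: stuck-at-1, inverted output ✓; others ✗
  N3: none of the 3 fault types match ✗
  N4: stuck-at-1, inverted output ✓; others ✗
  N5: stuck-at-1, inverted output ✓; others ✗
Consistent faults: {N2 stuck-at-1, N2 inverted output, N4 stuck-at-1, N4 inverted output, N5 stuck-at-1, N5 inverted output} — 6 in all.

6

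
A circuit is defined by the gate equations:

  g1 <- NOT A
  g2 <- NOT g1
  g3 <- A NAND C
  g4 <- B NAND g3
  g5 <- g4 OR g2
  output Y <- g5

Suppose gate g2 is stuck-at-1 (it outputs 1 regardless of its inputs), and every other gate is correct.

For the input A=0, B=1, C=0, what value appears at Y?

1

Propagate with g2 forced: g1=1, g2=1 [stuck-at-1], g3=1, g4=0, g5=1.
So Y = 1. (Without the fault it would be 0.)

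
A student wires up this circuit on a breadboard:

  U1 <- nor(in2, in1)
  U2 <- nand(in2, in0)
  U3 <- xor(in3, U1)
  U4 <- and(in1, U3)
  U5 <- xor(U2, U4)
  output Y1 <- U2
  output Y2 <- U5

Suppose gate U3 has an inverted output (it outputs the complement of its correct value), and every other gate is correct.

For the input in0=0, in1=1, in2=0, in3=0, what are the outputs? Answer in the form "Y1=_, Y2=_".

Y1=1, Y2=0

Propagate with U3 forced: U1=0, U2=1, U3=1 [inverted output], U4=1, U5=0.
So the outputs are Y1=1, Y2=0. (Without the fault they would be Y1=1, Y2=1.)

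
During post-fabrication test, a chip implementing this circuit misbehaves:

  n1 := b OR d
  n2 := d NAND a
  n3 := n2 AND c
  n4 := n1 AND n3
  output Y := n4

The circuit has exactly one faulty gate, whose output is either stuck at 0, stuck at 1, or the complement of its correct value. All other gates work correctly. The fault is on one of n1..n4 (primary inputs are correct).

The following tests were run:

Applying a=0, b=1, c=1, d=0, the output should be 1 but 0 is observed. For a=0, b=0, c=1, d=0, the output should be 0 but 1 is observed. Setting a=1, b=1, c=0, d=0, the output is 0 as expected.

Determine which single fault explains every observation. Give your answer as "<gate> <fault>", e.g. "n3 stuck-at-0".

Fault-free values for test 1 (a=0, b=1, c=1, d=0): n1=1, n2=1, n3=1, n4=1, giving Y=1. Observed 0.
Test 1: faults giving observed 0 are {n1 stuck-at-0, n1 inverted output, n2 stuck-at-0, n2 inverted output, n3 stuck-at-0, n3 inverted output, n4 stuck-at-0, n4 inverted output}.
Test 2 (a=0, b=0, c=1, d=0): fault-free n1=0, n2=1, n3=1, n4=0 → 0; observed 1. Eliminates n1 stuck-at-0, n2 stuck-at-0, n2 inverted output, n3 stuck-at-0, n3 inverted output, n4 stuck-at-0.
Test 3 (a=1, b=1, c=0, d=0): fault-free n1=1, n2=1, n3=0, n4=0 → 0; observed 0. Eliminates n4 inverted output.
Only n1 inverted output is consistent with every test.

n1 inverted output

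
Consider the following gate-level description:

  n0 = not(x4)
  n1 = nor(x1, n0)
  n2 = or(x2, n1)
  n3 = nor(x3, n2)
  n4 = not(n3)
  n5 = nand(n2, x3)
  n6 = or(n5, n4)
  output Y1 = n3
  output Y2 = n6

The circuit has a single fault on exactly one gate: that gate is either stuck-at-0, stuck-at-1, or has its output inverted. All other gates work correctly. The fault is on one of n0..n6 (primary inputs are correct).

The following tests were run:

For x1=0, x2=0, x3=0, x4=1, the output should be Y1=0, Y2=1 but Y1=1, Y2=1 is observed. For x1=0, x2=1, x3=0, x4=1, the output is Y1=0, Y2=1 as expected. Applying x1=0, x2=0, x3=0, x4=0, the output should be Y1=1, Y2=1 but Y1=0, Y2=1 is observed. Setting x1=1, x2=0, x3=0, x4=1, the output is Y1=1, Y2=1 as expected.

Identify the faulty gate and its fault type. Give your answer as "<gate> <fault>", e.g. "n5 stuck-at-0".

Fault-free values for test 1 (x1=0, x2=0, x3=0, x4=1): n0=0, n1=1, n2=1, n3=0, n4=1, n5=1, n6=1, giving Y1=0, Y2=1. Observed Y1=1, Y2=1.
Test 1: faults giving observed Y1=1, Y2=1 are {n0 stuck-at-1, n0 inverted output, n1 stuck-at-0, n1 inverted output, n2 stuck-at-0, n2 inverted output, n3 stuck-at-1, n3 inverted output}.
Test 2 (x1=0, x2=1, x3=0, x4=1): fault-free n0=0, n1=1, n2=1, n3=0, n4=1, n5=1, n6=1 → Y1=0, Y2=1; observed Y1=0, Y2=1. Eliminates n2 stuck-at-0, n2 inverted output, n3 stuck-at-1, n3 inverted output.
Test 3 (x1=0, x2=0, x3=0, x4=0): fault-free n0=1, n1=0, n2=0, n3=1, n4=0, n5=1, n6=1 → Y1=1, Y2=1; observed Y1=0, Y2=1. Eliminates n0 stuck-at-1, n1 stuck-at-0.
Test 4 (x1=1, x2=0, x3=0, x4=1): fault-free n0=0, n1=0, n2=0, n3=1, n4=0, n5=1, n6=1 → Y1=1, Y2=1; observed Y1=1, Y2=1. Eliminates n1 inverted output.
Only n0 inverted output is consistent with every test.

n0 inverted output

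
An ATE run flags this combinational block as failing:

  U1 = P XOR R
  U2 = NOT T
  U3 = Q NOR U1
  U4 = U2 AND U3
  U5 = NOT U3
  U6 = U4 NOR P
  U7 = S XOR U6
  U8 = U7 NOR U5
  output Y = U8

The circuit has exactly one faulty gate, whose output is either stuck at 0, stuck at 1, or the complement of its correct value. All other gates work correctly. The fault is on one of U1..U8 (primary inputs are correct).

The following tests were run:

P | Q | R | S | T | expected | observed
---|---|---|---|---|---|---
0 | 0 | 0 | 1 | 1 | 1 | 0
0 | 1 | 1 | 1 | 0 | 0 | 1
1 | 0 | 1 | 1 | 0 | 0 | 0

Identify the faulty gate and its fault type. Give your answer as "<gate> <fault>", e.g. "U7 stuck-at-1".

U5 inverted output

Fault-free values for test 1 (P=0, Q=0, R=0, S=1, T=1): U1=0, U2=0, U3=1, U4=0, U5=0, U6=1, U7=0, U8=1, giving Y=1. Observed 0.
Test 1: faults giving observed 0 are {U1 stuck-at-1, U1 inverted output, U2 stuck-at-1, U2 inverted output, U3 stuck-at-0, U3 inverted output, U4 stuck-at-1, U4 inverted output, U5 stuck-at-1, U5 inverted output, U6 stuck-at-0, U6 inverted output, U7 stuck-at-1, U7 inverted output, U8 stuck-at-0, U8 inverted output}.
Test 2 (P=0, Q=1, R=1, S=1, T=0): fault-free U1=1, U2=1, U3=0, U4=0, U5=1, U6=1, U7=0, U8=0 → 0; observed 1. Eliminates U1 stuck-at-1, U1 inverted output, U2 stuck-at-1, U2 inverted output, U3 stuck-at-0, U3 inverted output, U4 stuck-at-1, U4 inverted output, U5 stuck-at-1, U6 stuck-at-0, U6 inverted output, U7 stuck-at-1, U7 inverted output, U8 stuck-at-0.
Test 3 (P=1, Q=0, R=1, S=1, T=0): fault-free U1=0, U2=1, U3=1, U4=1, U5=0, U6=0, U7=1, U8=0 → 0; observed 0. Eliminates U8 inverted output.
Only U5 inverted output is consistent with every test.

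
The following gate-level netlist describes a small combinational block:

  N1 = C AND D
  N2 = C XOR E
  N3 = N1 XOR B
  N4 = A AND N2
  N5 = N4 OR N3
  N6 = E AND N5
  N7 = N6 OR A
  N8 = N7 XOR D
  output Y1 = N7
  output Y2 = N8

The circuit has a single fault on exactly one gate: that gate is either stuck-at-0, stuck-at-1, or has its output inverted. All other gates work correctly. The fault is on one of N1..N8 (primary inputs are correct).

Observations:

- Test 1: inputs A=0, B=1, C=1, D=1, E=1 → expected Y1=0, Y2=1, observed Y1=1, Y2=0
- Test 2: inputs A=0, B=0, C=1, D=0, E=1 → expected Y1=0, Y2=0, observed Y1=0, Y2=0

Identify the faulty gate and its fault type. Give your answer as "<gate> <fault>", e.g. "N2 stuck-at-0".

N1 stuck-at-0

Fault-free values for test 1 (A=0, B=1, C=1, D=1, E=1): N1=1, N2=0, N3=0, N4=0, N5=0, N6=0, N7=0, N8=1, giving Y1=0, Y2=1. Observed Y1=1, Y2=0.
Test 1: faults giving observed Y1=1, Y2=0 are {N1 stuck-at-0, N1 inverted output, N3 stuck-at-1, N3 inverted output, N4 stuck-at-1, N4 inverted output, N5 stuck-at-1, N5 inverted output, N6 stuck-at-1, N6 inverted output, N7 stuck-at-1, N7 inverted output}.
Test 2 (A=0, B=0, C=1, D=0, E=1): fault-free N1=0, N2=0, N3=0, N4=0, N5=0, N6=0, N7=0, N8=0 → Y1=0, Y2=0; observed Y1=0, Y2=0. Eliminates N1 inverted output, N3 stuck-at-1, N3 inverted output, N4 stuck-at-1, N4 inverted output, N5 stuck-at-1, N5 inverted output, N6 stuck-at-1, N6 inverted output, N7 stuck-at-1, N7 inverted output.
Only N1 stuck-at-0 is consistent with every test.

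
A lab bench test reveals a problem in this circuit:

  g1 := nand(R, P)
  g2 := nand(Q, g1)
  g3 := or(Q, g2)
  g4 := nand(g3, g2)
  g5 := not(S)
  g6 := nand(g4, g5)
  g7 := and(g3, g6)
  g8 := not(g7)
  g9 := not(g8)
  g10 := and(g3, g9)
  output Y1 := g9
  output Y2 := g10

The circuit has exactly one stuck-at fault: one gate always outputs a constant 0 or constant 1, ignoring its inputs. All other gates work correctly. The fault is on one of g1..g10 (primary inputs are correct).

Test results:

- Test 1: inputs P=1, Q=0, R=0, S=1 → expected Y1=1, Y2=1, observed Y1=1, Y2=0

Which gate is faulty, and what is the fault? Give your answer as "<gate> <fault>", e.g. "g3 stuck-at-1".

g10 stuck-at-0

Fault-free values for test 1 (P=1, Q=0, R=0, S=1): g1=1, g2=1, g3=1, g4=0, g5=0, g6=1, g7=1, g8=0, g9=1, g10=1, giving Y1=1, Y2=1. Observed Y1=1, Y2=0.
Test 1: faults giving observed Y1=1, Y2=0 are {g10 stuck-at-0}.
Only g10 stuck-at-0 is consistent with every test.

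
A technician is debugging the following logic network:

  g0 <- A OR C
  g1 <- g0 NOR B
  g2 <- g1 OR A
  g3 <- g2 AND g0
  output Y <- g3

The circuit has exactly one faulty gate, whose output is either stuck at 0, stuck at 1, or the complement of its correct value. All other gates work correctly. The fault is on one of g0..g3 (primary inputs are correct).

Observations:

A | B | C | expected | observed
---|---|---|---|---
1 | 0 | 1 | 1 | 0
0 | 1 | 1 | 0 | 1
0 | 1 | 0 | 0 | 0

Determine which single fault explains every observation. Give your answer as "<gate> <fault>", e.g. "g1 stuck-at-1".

Fault-free values for test 1 (A=1, B=0, C=1): g0=1, g1=0, g2=1, g3=1, giving Y=1. Observed 0.
Test 1: faults giving observed 0 are {g0 stuck-at-0, g0 inverted output, g2 stuck-at-0, g2 inverted output, g3 stuck-at-0, g3 inverted output}.
Test 2 (A=0, B=1, C=1): fault-free g0=1, g1=0, g2=0, g3=0 → 0; observed 1. Eliminates g0 stuck-at-0, g0 inverted output, g2 stuck-at-0, g3 stuck-at-0.
Test 3 (A=0, B=1, C=0): fault-free g0=0, g1=0, g2=0, g3=0 → 0; observed 0. Eliminates g3 inverted output.
Only g2 inverted output is consistent with every test.

g2 inverted output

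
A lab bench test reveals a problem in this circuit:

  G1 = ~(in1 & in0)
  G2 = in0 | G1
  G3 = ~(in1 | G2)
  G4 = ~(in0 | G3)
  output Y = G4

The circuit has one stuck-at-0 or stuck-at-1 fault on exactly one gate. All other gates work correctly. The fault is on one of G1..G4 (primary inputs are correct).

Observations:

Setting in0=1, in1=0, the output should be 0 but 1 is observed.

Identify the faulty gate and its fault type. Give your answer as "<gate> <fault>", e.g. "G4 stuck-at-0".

G4 stuck-at-1

Fault-free values for test 1 (in0=1, in1=0): G1=1, G2=1, G3=0, G4=0, giving Y=0. Observed 1.
Test 1: faults giving observed 1 are {G4 stuck-at-1}.
Only G4 stuck-at-1 is consistent with every test.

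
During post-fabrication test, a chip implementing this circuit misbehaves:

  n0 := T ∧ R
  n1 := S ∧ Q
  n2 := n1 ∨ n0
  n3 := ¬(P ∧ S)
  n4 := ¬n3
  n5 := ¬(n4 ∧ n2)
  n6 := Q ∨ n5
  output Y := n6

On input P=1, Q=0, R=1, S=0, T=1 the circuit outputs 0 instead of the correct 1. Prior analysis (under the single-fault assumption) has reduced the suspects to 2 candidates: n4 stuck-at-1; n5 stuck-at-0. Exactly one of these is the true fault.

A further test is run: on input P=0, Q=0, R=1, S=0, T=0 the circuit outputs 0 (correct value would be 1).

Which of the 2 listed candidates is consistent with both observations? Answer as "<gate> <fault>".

n5 stuck-at-0

Evaluate each candidate on input P=0, Q=0, R=1, S=0, T=0:
  n4 stuck-at-1: n0=0, n1=0, n2=0, n3=1, n4=1 [stuck-at-1], n5=1, n6=1 → 1 — eliminated
  n5 stuck-at-0: n0=0, n1=0, n2=0, n3=1, n4=0, n5=0 [stuck-at-0], n6=0 → 0 — matches
Only n5 stuck-at-0 reproduces the observed 0.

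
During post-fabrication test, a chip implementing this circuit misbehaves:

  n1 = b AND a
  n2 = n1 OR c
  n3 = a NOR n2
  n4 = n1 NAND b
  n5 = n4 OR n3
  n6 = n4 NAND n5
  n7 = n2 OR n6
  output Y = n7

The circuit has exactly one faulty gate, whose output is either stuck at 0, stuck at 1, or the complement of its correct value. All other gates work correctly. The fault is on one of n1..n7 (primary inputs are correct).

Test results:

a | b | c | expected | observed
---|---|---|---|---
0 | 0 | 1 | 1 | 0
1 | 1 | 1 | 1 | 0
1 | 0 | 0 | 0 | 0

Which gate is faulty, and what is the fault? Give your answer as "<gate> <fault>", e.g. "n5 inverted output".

Fault-free values for test 1 (a=0, b=0, c=1): n1=0, n2=1, n3=0, n4=1, n5=1, n6=0, n7=1, giving Y=1. Observed 0.
Test 1: faults giving observed 0 are {n2 stuck-at-0, n2 inverted output, n7 stuck-at-0, n7 inverted output}.
Test 2 (a=1, b=1, c=1): fault-free n1=1, n2=1, n3=0, n4=0, n5=0, n6=1, n7=1 → 1; observed 0. Eliminates n2 stuck-at-0, n2 inverted output.
Test 3 (a=1, b=0, c=0): fault-free n1=0, n2=0, n3=0, n4=1, n5=1, n6=0, n7=0 → 0; observed 0. Eliminates n7 inverted output.
Only n7 stuck-at-0 is consistent with every test.

n7 stuck-at-0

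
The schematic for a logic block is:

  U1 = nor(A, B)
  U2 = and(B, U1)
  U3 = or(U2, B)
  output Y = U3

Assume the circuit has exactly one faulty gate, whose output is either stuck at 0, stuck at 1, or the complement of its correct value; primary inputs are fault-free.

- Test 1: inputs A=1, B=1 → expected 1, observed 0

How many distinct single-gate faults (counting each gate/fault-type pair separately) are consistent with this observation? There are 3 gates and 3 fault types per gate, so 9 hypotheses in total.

Fault-free: U1=0, U2=0, U3=1 → 1. Observed 0.
  U1 stuck-at-0: output 1 ✗
  U1 stuck-at-1: output 1 ✗
  U1 inverted output: output 1 ✗
  U2 stuck-at-0: output 1 ✗
  U2 stuck-at-1: output 1 ✗
  U2 inverted output: output 1 ✗
  U3 stuck-at-0: output 0 ✓
  U3 stuck-at-1: output 1 ✗
  U3 inverted output: output 0 ✓
Consistent faults: {U3 stuck-at-0, U3 inverted output} — 2 in all.

2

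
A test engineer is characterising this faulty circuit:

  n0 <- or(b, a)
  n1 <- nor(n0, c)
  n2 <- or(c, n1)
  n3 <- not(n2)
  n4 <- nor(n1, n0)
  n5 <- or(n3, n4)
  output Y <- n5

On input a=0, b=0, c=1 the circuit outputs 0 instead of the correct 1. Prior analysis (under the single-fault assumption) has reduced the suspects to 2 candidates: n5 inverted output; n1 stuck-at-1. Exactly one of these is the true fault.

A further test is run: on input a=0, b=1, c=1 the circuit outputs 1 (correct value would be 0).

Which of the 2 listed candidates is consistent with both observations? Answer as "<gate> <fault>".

Evaluate each candidate on input a=0, b=1, c=1:
  n5 inverted output: n0=1, n1=0, n2=1, n3=0, n4=0, n5=1 [inverted output] → 1 — matches
  n1 stuck-at-1: n0=1, n1=1 [stuck-at-1], n2=1, n3=0, n4=0, n5=0 → 0 — eliminated
Only n5 inverted output reproduces the observed 1.

n5 inverted output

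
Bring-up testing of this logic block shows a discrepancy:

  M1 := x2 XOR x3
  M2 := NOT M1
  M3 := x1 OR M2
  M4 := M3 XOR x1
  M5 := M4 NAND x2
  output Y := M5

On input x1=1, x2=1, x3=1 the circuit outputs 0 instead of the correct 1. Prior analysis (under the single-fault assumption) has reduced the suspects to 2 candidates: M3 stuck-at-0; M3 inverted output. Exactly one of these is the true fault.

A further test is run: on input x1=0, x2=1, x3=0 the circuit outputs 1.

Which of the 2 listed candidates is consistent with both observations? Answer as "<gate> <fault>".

Evaluate each candidate on input x1=0, x2=1, x3=0:
  M3 stuck-at-0: M1=1, M2=0, M3=0 [stuck-at-0], M4=0, M5=1 → 1 — matches
  M3 inverted output: M1=1, M2=0, M3=1 [inverted output], M4=1, M5=0 → 0 — eliminated
Only M3 stuck-at-0 reproduces the observed 1.

M3 stuck-at-0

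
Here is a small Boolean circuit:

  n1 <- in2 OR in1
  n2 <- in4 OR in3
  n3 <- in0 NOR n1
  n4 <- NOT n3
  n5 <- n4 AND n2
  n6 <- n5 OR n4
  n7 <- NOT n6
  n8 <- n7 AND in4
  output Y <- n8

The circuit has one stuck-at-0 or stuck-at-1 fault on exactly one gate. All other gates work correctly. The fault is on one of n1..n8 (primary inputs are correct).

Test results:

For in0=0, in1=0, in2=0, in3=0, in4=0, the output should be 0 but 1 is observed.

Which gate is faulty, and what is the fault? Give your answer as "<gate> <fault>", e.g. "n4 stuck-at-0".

Fault-free values for test 1 (in0=0, in1=0, in2=0, in3=0, in4=0): n1=0, n2=0, n3=1, n4=0, n5=0, n6=0, n7=1, n8=0, giving Y=0. Observed 1.
Test 1: faults giving observed 1 are {n8 stuck-at-1}.
Only n8 stuck-at-1 is consistent with every test.

n8 stuck-at-1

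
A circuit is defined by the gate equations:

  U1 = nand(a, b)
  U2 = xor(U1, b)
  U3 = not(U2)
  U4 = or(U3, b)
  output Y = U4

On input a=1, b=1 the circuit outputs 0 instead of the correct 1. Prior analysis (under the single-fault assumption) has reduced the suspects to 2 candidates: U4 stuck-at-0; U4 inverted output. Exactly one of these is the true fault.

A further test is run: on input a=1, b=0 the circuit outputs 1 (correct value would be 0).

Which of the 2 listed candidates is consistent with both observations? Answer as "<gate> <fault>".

U4 inverted output

Evaluate each candidate on input a=1, b=0:
  U4 stuck-at-0: U1=1, U2=1, U3=0, U4=0 [stuck-at-0] → 0 — eliminated
  U4 inverted output: U1=1, U2=1, U3=0, U4=1 [inverted output] → 1 — matches
Only U4 inverted output reproduces the observed 1.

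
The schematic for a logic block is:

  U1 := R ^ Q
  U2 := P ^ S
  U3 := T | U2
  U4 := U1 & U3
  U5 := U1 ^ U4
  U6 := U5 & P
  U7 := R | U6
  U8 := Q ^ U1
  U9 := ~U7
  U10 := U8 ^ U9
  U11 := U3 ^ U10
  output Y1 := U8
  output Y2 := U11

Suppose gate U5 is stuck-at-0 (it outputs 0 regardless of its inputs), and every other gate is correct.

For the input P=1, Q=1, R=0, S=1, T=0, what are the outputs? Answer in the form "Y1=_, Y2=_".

Propagate with U5 forced: U1=1, U2=0, U3=0, U4=0, U5=0 [stuck-at-0], U6=0, U7=0, U8=0, U9=1, U10=1, U11=1.
So the outputs are Y1=0, Y2=1. (Without the fault they would be Y1=0, Y2=0.)

Y1=0, Y2=1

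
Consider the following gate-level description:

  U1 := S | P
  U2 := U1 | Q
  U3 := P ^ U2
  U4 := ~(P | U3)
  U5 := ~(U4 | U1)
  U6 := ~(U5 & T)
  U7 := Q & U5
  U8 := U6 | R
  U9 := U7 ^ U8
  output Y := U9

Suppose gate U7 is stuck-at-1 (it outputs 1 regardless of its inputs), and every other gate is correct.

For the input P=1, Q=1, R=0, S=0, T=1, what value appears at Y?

0

Propagate with U7 forced: U1=1, U2=1, U3=0, U4=0, U5=0, U6=1, U7=1 [stuck-at-1], U8=1, U9=0.
So Y = 0. (Without the fault it would be 1.)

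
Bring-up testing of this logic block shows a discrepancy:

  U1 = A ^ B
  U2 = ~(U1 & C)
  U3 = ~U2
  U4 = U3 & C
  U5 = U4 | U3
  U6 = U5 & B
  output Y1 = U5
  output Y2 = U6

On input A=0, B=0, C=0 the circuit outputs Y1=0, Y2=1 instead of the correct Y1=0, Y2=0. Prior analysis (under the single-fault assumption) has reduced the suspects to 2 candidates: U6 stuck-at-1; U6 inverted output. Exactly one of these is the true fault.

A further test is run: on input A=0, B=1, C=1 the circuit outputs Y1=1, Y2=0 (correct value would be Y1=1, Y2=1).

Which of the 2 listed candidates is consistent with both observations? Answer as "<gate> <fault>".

U6 inverted output

Evaluate each candidate on input A=0, B=1, C=1:
  U6 stuck-at-1: U1=1, U2=0, U3=1, U4=1, U5=1, U6=1 [stuck-at-1] → Y1=1, Y2=1 — eliminated
  U6 inverted output: U1=1, U2=0, U3=1, U4=1, U5=1, U6=0 [inverted output] → Y1=1, Y2=0 — matches
Only U6 inverted output reproduces the observed Y1=1, Y2=0.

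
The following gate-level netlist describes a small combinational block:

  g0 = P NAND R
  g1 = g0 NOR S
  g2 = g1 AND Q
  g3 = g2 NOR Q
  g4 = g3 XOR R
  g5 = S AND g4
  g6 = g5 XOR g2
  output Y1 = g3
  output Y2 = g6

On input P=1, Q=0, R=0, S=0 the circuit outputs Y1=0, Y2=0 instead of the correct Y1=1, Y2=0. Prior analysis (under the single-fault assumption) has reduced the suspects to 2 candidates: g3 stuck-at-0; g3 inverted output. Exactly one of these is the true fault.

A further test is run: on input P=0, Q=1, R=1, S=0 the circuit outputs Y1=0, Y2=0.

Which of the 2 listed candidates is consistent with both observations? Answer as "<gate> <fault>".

g3 stuck-at-0

Evaluate each candidate on input P=0, Q=1, R=1, S=0:
  g3 stuck-at-0: g0=1, g1=0, g2=0, g3=0 [stuck-at-0], g4=1, g5=0, g6=0 → Y1=0, Y2=0 — matches
  g3 inverted output: g0=1, g1=0, g2=0, g3=1 [inverted output], g4=0, g5=0, g6=0 → Y1=1, Y2=0 — eliminated
Only g3 stuck-at-0 reproduces the observed Y1=0, Y2=0.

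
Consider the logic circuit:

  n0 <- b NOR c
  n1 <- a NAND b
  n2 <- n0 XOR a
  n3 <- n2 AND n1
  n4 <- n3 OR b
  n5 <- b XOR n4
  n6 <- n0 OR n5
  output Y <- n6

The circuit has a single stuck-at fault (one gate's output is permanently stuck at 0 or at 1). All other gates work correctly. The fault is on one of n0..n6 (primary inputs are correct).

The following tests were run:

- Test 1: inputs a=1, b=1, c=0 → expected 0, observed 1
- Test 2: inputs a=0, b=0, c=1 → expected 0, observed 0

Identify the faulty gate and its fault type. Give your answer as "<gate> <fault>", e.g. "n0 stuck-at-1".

n4 stuck-at-0

Fault-free values for test 1 (a=1, b=1, c=0): n0=0, n1=0, n2=1, n3=0, n4=1, n5=0, n6=0, giving Y=0. Observed 1.
Test 1: faults giving observed 1 are {n0 stuck-at-1, n4 stuck-at-0, n5 stuck-at-1, n6 stuck-at-1}.
Test 2 (a=0, b=0, c=1): fault-free n0=0, n1=1, n2=0, n3=0, n4=0, n5=0, n6=0 → 0; observed 0. Eliminates n0 stuck-at-1, n5 stuck-at-1, n6 stuck-at-1.
Only n4 stuck-at-0 is consistent with every test.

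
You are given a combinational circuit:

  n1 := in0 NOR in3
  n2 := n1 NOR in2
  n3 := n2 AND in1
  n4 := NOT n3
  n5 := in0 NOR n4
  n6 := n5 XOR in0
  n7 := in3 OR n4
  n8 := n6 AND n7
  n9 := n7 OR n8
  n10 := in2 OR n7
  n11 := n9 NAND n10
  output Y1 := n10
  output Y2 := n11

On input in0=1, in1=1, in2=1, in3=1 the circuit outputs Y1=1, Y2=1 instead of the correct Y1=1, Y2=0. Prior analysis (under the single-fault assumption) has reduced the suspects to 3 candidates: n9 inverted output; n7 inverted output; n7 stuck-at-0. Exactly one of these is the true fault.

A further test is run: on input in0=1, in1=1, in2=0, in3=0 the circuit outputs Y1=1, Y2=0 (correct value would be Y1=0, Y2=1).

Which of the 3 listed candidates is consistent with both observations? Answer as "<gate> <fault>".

n7 inverted output

Evaluate each candidate on input in0=1, in1=1, in2=0, in3=0:
  n9 inverted output: n1=0, n2=1, n3=1, n4=0, n5=0, n6=1, n7=0, n8=0, n9=1 [inverted output], n10=0, n11=1 → Y1=0, Y2=1 — eliminated
  n7 inverted output: n1=0, n2=1, n3=1, n4=0, n5=0, n6=1, n7=1 [inverted output], n8=1, n9=1, n10=1, n11=0 → Y1=1, Y2=0 — matches
  n7 stuck-at-0: n1=0, n2=1, n3=1, n4=0, n5=0, n6=1, n7=0 [stuck-at-0], n8=0, n9=0, n10=0, n11=1 → Y1=0, Y2=1 — eliminated
Only n7 inverted output reproduces the observed Y1=1, Y2=0.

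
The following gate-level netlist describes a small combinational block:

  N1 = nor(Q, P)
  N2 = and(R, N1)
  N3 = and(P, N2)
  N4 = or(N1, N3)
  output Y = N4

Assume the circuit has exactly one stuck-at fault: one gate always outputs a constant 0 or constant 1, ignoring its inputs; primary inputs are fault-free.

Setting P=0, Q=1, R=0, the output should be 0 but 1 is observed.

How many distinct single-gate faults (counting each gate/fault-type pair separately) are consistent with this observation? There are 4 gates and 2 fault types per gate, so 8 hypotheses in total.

Fault-free: N1=0, N2=0, N3=0, N4=0 → 0. Observed 1.
  N1 stuck-at-0: output 0 ✗
  N1 stuck-at-1: output 1 ✓
  N2 stuck-at-0: output 0 ✗
  N2 stuck-at-1: output 0 ✗
  N3 stuck-at-0: output 0 ✗
  N3 stuck-at-1: output 1 ✓
  N4 stuck-at-0: output 0 ✗
  N4 stuck-at-1: output 1 ✓
Consistent faults: {N1 stuck-at-1, N3 stuck-at-1, N4 stuck-at-1} — 3 in all.

3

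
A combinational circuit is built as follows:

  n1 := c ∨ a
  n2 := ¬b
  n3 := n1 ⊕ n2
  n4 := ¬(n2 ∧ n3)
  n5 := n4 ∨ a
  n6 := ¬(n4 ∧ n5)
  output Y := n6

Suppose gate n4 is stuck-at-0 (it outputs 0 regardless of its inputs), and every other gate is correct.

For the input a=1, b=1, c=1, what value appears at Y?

1

Propagate with n4 forced: n1=1, n2=0, n3=1, n4=0 [stuck-at-0], n5=1, n6=1.
So Y = 1. (Without the fault it would be 0.)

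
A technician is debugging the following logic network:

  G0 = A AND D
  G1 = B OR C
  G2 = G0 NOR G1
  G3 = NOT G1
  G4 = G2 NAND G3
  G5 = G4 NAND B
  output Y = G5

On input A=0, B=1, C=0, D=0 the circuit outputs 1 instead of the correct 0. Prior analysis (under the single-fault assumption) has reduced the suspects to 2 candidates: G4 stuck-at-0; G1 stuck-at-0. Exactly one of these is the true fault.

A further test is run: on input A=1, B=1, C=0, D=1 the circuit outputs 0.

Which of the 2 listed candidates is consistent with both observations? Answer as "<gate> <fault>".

G1 stuck-at-0

Evaluate each candidate on input A=1, B=1, C=0, D=1:
  G4 stuck-at-0: G0=1, G1=1, G2=0, G3=0, G4=0 [stuck-at-0], G5=1 → 1 — eliminated
  G1 stuck-at-0: G0=1, G1=0 [stuck-at-0], G2=0, G3=1, G4=1, G5=0 → 0 — matches
Only G1 stuck-at-0 reproduces the observed 0.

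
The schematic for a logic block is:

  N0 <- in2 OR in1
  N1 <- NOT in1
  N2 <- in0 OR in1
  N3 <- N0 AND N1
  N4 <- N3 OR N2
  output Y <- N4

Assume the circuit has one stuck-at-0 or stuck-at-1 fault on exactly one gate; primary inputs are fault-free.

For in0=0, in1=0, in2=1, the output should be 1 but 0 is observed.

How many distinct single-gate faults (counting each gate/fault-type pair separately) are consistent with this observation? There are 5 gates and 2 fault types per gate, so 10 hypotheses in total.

Fault-free: N0=1, N1=1, N2=0, N3=1, N4=1 → 1. Observed 0.
  N0 stuck-at-0: output 0 ✓
  N0 stuck-at-1: output 1 ✗
  N1 stuck-at-0: output 0 ✓
  N1 stuck-at-1: output 1 ✗
  N2 stuck-at-0: output 1 ✗
  N2 stuck-at-1: output 1 ✗
  N3 stuck-at-0: output 0 ✓
  N3 stuck-at-1: output 1 ✗
  N4 stuck-at-0: output 0 ✓
  N4 stuck-at-1: output 1 ✗
Consistent faults: {N0 stuck-at-0, N1 stuck-at-0, N3 stuck-at-0, N4 stuck-at-0} — 4 in all.

4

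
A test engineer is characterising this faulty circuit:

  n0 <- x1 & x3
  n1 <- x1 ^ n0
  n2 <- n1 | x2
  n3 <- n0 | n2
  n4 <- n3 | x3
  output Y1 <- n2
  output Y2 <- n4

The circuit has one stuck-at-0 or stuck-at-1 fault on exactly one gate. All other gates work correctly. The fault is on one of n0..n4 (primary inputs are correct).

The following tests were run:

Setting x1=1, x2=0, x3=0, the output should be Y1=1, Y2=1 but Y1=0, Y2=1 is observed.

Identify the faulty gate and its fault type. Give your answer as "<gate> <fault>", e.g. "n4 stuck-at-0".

Fault-free values for test 1 (x1=1, x2=0, x3=0): n0=0, n1=1, n2=1, n3=1, n4=1, giving Y1=1, Y2=1. Observed Y1=0, Y2=1.
Test 1: faults giving observed Y1=0, Y2=1 are {n0 stuck-at-1}.
Only n0 stuck-at-1 is consistent with every test.

n0 stuck-at-1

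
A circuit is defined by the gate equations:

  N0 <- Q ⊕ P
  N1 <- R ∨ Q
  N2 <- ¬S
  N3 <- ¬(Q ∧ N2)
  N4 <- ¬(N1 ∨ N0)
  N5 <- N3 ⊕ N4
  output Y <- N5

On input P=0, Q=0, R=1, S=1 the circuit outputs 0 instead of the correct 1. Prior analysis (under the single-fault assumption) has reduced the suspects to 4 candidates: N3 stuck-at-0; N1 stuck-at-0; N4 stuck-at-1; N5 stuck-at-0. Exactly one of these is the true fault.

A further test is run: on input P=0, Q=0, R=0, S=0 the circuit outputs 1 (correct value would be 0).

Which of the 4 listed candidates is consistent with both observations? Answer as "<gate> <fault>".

Evaluate each candidate on input P=0, Q=0, R=0, S=0:
  N3 stuck-at-0: N0=0, N1=0, N2=1, N3=0 [stuck-at-0], N4=1, N5=1 → 1 — matches
  N1 stuck-at-0: N0=0, N1=0 [stuck-at-0], N2=1, N3=1, N4=1, N5=0 → 0 — eliminated
  N4 stuck-at-1: N0=0, N1=0, N2=1, N3=1, N4=1 [stuck-at-1], N5=0 → 0 — eliminated
  N5 stuck-at-0: N0=0, N1=0, N2=1, N3=1, N4=1, N5=0 [stuck-at-0] → 0 — eliminated
Only N3 stuck-at-0 reproduces the observed 1.

N3 stuck-at-0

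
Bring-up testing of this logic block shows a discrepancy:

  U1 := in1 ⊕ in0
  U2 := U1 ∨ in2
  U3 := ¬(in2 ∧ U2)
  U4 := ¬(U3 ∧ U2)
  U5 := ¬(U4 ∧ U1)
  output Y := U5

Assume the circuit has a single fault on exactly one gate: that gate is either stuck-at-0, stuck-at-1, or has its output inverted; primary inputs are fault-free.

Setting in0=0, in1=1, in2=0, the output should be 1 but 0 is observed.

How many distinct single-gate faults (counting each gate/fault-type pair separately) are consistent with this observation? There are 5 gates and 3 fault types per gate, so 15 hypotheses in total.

8

Fault-free: U1=1, U2=1, U3=1, U4=0, U5=1 → 1. Observed 0.
  U1: none of the 3 fault types match ✗
  U2: stuck-at-0, inverted output ✓; others ✗
  U3: stuck-at-0, inverted output ✓; others ✗
  U4: stuck-at-1, inverted output ✓; others ✗
  U5: stuck-at-0, inverted output ✓; others ✗
Consistent faults: {U2 stuck-at-0, U2 inverted output, U3 stuck-at-0, U3 inverted output, U4 stuck-at-1, U4 inverted output, U5 stuck-at-0, U5 inverted output} — 8 in all.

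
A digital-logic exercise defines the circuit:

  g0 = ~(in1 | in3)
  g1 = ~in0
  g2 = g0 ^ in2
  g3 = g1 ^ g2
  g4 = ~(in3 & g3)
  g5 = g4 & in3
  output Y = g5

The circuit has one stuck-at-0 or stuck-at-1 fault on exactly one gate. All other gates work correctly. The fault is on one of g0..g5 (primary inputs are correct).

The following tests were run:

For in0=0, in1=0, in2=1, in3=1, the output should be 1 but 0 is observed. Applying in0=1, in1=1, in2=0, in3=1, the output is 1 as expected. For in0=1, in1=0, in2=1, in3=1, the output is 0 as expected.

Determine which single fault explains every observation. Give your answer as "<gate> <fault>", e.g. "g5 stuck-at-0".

Fault-free values for test 1 (in0=0, in1=0, in2=1, in3=1): g0=0, g1=1, g2=1, g3=0, g4=1, g5=1, giving Y=1. Observed 0.
Test 1: faults giving observed 0 are {g0 stuck-at-1, g1 stuck-at-0, g2 stuck-at-0, g3 stuck-at-1, g4 stuck-at-0, g5 stuck-at-0}.
Test 2 (in0=1, in1=1, in2=0, in3=1): fault-free g0=0, g1=0, g2=0, g3=0, g4=1, g5=1 → 1; observed 1. Eliminates g0 stuck-at-1, g3 stuck-at-1, g4 stuck-at-0, g5 stuck-at-0.
Test 3 (in0=1, in1=0, in2=1, in3=1): fault-free g0=0, g1=0, g2=1, g3=1, g4=0, g5=0 → 0; observed 0. Eliminates g2 stuck-at-0.
Only g1 stuck-at-0 is consistent with every test.

g1 stuck-at-0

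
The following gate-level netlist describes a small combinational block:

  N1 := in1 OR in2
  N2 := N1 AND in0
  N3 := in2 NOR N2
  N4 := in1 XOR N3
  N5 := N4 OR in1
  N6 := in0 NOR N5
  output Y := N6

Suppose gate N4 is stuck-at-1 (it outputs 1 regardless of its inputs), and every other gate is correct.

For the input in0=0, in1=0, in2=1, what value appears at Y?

0

Propagate with N4 forced: N1=1, N2=0, N3=0, N4=1 [stuck-at-1], N5=1, N6=0.
So Y = 0. (Without the fault it would be 1.)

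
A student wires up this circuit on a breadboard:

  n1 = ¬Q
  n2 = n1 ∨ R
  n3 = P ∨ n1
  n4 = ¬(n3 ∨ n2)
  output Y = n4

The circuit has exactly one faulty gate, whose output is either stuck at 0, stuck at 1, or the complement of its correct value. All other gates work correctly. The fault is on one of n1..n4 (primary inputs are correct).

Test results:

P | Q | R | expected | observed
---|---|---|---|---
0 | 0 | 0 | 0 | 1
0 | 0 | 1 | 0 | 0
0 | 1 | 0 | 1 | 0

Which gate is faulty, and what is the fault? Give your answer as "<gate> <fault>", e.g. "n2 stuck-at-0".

Fault-free values for test 1 (P=0, Q=0, R=0): n1=1, n2=1, n3=1, n4=0, giving Y=0. Observed 1.
Test 1: faults giving observed 1 are {n1 stuck-at-0, n1 inverted output, n4 stuck-at-1, n4 inverted output}.
Test 2 (P=0, Q=0, R=1): fault-free n1=1, n2=1, n3=1, n4=0 → 0; observed 0. Eliminates n4 stuck-at-1, n4 inverted output.
Test 3 (P=0, Q=1, R=0): fault-free n1=0, n2=0, n3=0, n4=1 → 1; observed 0. Eliminates n1 stuck-at-0.
Only n1 inverted output is consistent with every test.

n1 inverted output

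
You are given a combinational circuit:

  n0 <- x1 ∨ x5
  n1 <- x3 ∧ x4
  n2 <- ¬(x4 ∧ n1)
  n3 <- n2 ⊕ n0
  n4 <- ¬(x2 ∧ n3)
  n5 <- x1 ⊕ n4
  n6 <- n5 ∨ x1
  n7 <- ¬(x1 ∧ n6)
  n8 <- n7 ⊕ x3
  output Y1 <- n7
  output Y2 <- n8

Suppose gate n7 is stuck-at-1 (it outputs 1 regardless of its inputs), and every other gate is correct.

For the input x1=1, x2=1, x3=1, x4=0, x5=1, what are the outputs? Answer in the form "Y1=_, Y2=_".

Propagate with n7 forced: n0=1, n1=0, n2=1, n3=0, n4=1, n5=0, n6=1, n7=1 [stuck-at-1], n8=0.
So the outputs are Y1=1, Y2=0. (Without the fault they would be Y1=0, Y2=1.)

Y1=1, Y2=0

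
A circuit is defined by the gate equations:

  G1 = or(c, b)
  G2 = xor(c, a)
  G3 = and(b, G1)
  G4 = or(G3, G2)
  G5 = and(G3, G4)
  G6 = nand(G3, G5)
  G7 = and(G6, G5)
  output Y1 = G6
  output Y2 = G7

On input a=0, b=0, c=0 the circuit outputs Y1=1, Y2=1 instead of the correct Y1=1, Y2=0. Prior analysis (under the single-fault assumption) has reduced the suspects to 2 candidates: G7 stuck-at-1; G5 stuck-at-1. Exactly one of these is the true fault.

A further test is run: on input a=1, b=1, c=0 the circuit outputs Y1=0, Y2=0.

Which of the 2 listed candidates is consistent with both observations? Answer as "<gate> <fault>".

G5 stuck-at-1

Evaluate each candidate on input a=1, b=1, c=0:
  G7 stuck-at-1: G1=1, G2=1, G3=1, G4=1, G5=1, G6=0, G7=1 [stuck-at-1] → Y1=0, Y2=1 — eliminated
  G5 stuck-at-1: G1=1, G2=1, G3=1, G4=1, G5=1 [stuck-at-1], G6=0, G7=0 → Y1=0, Y2=0 — matches
Only G5 stuck-at-1 reproduces the observed Y1=0, Y2=0.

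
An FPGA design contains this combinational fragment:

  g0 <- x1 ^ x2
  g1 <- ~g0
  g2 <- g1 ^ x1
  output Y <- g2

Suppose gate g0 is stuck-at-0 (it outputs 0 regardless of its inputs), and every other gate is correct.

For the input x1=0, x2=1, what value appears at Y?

Propagate with g0 forced: g0=0 [stuck-at-0], g1=1, g2=1.
So Y = 1. (Without the fault it would be 0.)

1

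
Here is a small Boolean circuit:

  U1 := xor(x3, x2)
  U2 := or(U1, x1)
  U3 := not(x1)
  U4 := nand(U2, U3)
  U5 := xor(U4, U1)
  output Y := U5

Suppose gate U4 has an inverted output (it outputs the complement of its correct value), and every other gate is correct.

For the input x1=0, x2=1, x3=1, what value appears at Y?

Propagate with U4 forced: U1=0, U2=0, U3=1, U4=0 [inverted output], U5=0.
So Y = 0. (Without the fault it would be 1.)

0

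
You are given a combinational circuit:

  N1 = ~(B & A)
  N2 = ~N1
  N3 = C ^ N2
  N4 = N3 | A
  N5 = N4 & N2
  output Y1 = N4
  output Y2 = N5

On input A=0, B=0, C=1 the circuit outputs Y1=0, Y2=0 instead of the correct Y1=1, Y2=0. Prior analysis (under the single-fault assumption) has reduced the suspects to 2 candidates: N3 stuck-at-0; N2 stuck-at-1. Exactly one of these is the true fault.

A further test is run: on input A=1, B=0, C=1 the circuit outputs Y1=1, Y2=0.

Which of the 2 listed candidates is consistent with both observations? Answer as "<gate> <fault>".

N3 stuck-at-0

Evaluate each candidate on input A=1, B=0, C=1:
  N3 stuck-at-0: N1=1, N2=0, N3=0 [stuck-at-0], N4=1, N5=0 → Y1=1, Y2=0 — matches
  N2 stuck-at-1: N1=1, N2=1 [stuck-at-1], N3=0, N4=1, N5=1 → Y1=1, Y2=1 — eliminated
Only N3 stuck-at-0 reproduces the observed Y1=1, Y2=0.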